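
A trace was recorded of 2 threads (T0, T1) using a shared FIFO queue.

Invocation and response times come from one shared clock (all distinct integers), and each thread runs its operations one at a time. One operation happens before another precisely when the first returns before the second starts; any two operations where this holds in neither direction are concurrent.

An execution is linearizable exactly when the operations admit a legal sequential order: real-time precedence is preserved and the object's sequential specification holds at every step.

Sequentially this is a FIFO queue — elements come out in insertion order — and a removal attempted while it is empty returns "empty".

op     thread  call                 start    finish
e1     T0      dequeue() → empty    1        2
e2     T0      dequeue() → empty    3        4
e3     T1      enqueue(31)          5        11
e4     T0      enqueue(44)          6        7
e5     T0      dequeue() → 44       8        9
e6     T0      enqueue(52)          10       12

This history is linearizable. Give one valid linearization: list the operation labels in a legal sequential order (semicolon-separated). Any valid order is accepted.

after step 1 (e1 dequeue() → empty): queue <>
after step 2 (e2 dequeue() → empty): queue <>
after step 3 (e4 enqueue(44)): queue <44>
after step 4 (e3 enqueue(31)): queue <44,31>
after step 5 (e5 dequeue() → 44): queue <31>
after step 6 (e6 enqueue(52)): queue <31,52>

e1; e2; e4; e3; e5; e6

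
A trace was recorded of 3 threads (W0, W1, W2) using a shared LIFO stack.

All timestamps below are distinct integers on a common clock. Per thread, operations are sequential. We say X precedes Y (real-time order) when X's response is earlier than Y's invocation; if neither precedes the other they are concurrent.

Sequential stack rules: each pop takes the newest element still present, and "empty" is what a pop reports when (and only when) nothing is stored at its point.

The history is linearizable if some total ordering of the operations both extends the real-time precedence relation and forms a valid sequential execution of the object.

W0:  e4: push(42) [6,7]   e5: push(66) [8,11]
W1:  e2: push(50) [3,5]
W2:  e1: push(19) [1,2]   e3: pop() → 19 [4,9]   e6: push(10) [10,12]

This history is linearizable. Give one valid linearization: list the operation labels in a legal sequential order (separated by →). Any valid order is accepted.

e1 → e3 → e2 → e4 → e5 → e6

after step 1 (e1 push(19)): stack <19>
after step 2 (e3 pop() → 19): stack <>
after step 3 (e2 push(50)): stack <50>
after step 4 (e4 push(42)): stack <50,42>
after step 5 (e5 push(66)): stack <50,42,66>
after step 6 (e6 push(10)): stack <50,42,66,10>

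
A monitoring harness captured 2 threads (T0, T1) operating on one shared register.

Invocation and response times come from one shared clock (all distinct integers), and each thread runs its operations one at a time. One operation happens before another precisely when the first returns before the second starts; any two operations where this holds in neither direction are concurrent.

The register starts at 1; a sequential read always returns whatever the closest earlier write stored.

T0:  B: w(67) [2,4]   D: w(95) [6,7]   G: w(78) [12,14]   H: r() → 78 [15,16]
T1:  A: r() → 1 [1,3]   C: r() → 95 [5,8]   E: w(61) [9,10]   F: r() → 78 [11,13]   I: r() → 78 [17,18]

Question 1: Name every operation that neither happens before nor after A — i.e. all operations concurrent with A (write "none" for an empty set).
concurrent with A ([1,3]): every op whose interval crosses 1..3
B [2,4]: concurrent
C [5,8]: after
D [6,7]: after
E [9,10]: after
F [11,13]: after
G [12,14]: after
H [15,16]: after
I [17,18]: after

B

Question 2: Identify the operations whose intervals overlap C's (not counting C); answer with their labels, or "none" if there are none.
C spans [5,8]; an op avoiding the whole window 5..8 is ordered, any other is concurrent
A [1,3]: before
B [2,4]: before
D [6,7]: concurrent
E [9,10]: after
F [11,13]: after
G [12,14]: after
H [15,16]: after
I [17,18]: after

D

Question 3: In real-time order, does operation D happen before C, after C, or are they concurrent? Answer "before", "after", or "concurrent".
D spans [6,7], C spans [5,8]
the intervals overlap in both directions

concurrent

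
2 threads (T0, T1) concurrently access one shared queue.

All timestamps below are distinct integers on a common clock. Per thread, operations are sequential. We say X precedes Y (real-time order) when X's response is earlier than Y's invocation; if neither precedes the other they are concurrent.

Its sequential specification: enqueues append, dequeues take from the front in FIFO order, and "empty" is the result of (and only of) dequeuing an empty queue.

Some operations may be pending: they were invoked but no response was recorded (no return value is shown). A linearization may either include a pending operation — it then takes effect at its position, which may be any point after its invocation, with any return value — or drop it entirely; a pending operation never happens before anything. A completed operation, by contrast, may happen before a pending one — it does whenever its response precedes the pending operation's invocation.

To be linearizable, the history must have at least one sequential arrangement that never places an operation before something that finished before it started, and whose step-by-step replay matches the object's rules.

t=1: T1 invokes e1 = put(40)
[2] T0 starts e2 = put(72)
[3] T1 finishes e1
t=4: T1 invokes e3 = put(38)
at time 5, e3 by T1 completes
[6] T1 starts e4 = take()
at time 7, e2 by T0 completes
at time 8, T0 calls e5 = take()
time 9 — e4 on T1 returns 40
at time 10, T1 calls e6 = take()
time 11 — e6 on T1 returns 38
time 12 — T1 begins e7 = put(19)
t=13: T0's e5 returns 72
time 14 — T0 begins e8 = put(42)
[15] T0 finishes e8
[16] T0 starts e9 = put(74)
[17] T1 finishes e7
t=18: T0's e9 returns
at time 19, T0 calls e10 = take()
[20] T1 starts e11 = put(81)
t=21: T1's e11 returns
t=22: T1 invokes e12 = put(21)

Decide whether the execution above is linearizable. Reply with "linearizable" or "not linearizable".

linearizable

a witness: e1, e2, e3, e4, e5, e6, e7, e8, e9, e10, e11
1. e1 put(40), leaving queue <40>
2. e2 put(72), leaving queue <40,72>
3. e3 put(38), leaving queue <40,72,38>
4. e4 take() → 40, leaving queue <72,38>
5. e5 take() → 72, leaving queue <38>
6. e6 take() → 38, leaving queue <>
7. e7 put(19), leaving queue <19>
8. e8 put(42), leaving queue <19,42>
9. e9 put(74), leaving queue <19,42,74>
10. e10 take() (pending, included), leaving queue <42,74>
11. e11 put(81), leaving queue <42,74,81>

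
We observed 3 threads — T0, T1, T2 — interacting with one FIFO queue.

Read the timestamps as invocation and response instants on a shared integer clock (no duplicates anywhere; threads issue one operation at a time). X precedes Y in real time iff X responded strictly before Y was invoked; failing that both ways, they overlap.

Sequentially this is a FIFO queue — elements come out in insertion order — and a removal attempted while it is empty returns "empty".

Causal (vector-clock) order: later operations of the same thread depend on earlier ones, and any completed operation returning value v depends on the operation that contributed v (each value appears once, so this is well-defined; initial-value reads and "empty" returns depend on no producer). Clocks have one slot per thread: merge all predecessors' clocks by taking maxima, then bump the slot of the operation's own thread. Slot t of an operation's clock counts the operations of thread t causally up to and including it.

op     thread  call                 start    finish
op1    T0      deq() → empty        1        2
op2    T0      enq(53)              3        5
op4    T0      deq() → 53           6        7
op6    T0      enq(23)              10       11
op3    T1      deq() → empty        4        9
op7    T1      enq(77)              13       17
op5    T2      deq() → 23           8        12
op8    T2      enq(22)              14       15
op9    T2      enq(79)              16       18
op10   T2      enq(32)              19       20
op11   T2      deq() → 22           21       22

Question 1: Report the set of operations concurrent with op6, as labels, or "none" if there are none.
Answer: op5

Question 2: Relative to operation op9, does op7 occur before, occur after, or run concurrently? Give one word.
Answer: concurrent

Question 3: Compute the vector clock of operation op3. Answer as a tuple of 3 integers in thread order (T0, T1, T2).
Answer: (0, 1, 0)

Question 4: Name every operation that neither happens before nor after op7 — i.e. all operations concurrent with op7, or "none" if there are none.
Answer: op8, op9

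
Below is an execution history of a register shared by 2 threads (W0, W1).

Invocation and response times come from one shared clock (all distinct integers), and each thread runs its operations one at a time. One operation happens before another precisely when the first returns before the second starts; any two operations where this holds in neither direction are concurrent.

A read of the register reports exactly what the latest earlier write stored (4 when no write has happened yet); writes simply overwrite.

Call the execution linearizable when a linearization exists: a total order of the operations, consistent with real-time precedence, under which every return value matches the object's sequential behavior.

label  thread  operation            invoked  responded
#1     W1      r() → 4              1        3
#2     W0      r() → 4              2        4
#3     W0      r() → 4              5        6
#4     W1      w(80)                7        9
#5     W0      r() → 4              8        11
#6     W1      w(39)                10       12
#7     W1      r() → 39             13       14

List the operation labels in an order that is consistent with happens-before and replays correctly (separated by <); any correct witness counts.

step 1: #1 r() → 4 — value 4
step 2: #2 r() → 4 — value 4
step 3: #3 r() → 4 — value 4
step 4: #5 r() → 4 — value 4
step 5: #4 w(80) — value 80
step 6: #6 w(39) — value 39
step 7: #7 r() → 39 — value 39

#1 < #2 < #3 < #5 < #4 < #6 < #7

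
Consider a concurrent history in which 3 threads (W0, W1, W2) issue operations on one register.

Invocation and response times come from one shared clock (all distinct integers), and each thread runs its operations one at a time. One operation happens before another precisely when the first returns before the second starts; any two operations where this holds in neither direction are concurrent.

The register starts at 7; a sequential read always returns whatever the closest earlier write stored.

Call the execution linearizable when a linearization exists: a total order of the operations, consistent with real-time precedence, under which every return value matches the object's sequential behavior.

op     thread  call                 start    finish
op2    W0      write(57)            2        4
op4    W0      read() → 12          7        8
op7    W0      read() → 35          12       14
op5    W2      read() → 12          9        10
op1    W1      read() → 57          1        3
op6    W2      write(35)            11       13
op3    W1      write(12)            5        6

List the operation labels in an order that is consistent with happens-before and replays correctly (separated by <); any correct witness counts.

step 1: op2 write(57) — value 57
step 2: op1 read() → 57 — value 57
step 3: op3 write(12) — value 12
step 4: op4 read() → 12 — value 12
step 5: op5 read() → 12 — value 12
step 6: op6 write(35) — value 35
step 7: op7 read() → 35 — value 35

op2 < op1 < op3 < op4 < op5 < op6 < op7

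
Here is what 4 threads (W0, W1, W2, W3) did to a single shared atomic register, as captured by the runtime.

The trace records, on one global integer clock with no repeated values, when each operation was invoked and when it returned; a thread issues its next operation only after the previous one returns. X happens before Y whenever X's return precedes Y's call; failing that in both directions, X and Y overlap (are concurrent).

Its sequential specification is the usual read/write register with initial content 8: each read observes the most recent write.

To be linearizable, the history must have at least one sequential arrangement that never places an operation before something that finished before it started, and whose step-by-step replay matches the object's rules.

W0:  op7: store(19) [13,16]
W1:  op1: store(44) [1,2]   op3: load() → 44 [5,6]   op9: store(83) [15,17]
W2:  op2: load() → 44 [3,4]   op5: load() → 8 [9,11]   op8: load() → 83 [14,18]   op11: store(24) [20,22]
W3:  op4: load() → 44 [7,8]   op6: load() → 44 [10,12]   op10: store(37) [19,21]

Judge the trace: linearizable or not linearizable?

events 1..10 are fine; event 11 — the response of op5 at time 11 — makes the prefix non-linearizable
a single order respects real time; the 5 completed atomic register operations fail replay along it
every completion of the 1 pending operation (op6) was checked; none linearizes
for example op1, op2, op3, op4, op5 (pending dropped) fails at step 5: op5 load() → 8 is not legal there

not linearizable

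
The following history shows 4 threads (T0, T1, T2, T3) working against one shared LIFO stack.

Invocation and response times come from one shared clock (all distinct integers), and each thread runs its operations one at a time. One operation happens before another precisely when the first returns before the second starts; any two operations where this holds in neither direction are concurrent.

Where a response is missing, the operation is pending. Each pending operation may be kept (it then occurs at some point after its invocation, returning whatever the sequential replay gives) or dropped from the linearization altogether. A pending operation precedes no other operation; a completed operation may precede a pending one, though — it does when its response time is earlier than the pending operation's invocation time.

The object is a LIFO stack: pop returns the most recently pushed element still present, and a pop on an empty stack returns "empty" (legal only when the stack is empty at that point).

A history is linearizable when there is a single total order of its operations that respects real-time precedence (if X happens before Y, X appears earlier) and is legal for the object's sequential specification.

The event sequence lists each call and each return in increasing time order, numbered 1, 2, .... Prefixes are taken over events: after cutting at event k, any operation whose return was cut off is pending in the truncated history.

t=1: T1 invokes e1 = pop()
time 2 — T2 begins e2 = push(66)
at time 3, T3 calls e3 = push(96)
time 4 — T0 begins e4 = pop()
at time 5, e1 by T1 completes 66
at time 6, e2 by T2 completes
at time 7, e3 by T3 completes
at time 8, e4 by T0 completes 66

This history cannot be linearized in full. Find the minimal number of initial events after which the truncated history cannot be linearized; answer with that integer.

events 1..7 are linearizable, e.g. via e2, e1, e3:
step 1: e2 push(66) — stack <66>
step 2: e1 pop() → 66 — stack <>
step 3: e3 push(96) — stack <96>
adding event 8 (e4 responds at 8) leaves no legal real-time order
e.g. e1, e2, e3, e4: illegal at step 1, since e1 pop() → 66 cannot apply there
e.g. e1, e2, e4, e3: illegal at step 1, since e1 pop() → 66 cannot apply there

8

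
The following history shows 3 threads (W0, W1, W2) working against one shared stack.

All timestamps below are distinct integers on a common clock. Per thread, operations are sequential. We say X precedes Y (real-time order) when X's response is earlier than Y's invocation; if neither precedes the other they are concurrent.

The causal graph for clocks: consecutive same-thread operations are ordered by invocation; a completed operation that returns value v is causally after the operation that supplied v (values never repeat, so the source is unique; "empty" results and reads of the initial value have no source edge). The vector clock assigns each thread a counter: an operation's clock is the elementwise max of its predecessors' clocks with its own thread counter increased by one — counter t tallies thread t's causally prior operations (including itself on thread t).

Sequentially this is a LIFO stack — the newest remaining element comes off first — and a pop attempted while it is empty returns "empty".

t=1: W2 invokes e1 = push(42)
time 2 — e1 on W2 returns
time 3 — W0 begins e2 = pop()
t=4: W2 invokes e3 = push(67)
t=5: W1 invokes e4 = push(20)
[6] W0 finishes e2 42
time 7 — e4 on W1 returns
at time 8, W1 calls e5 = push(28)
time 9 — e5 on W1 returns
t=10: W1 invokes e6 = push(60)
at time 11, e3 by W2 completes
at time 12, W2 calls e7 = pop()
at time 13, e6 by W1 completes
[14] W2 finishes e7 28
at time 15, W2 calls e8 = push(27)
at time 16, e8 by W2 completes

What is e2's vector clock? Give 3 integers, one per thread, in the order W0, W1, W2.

(1, 0, 1)

e1 (invocation 1): nothing precedes it; W2's component alone gives (0, 0, 1)
e4 (invocation 5): nothing precedes it; W1's component alone gives (0, 1, 0)
invoked at 4, e3 merges VC(e1)=(0, 0, 1) and bumps W2's slot → (0, 0, 2)
invoked at 8, e5 merges VC(e4)=(0, 1, 0) and bumps W1's slot → (0, 2, 0)
invoked at 3, e2 merges VC(e1)=(0, 0, 1) and bumps W0's slot → (1, 0, 1)
invoked at 10, e6 merges VC(e5)=(0, 2, 0) and bumps W1's slot → (0, 3, 0)
invoked at 12, e7 merges VC(e3)=(0, 0, 2), VC(e5)=(0, 2, 0) and bumps W2's slot → (0, 2, 3)
invoked at 15, e8 merges VC(e7)=(0, 2, 3) and bumps W2's slot → (0, 2, 4)
target: VC(e2) = (1, 0, 1)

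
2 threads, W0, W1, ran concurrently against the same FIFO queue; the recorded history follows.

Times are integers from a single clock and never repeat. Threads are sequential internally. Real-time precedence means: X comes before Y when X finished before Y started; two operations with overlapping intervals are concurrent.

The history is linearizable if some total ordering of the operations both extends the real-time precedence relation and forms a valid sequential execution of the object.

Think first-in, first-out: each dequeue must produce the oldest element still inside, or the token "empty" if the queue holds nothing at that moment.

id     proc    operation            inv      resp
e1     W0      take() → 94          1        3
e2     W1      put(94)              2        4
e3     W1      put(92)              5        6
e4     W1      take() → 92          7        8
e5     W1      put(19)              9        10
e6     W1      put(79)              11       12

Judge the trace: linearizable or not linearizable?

a witness: e2, e1, e3, e4, e5, e6
1. e2 put(94), leaving queue <94>
2. e1 take() → 94, leaving queue <>
3. e3 put(92), leaving queue <92>
4. e4 take() → 92, leaving queue <>
5. e5 put(19), leaving queue <19>
6. e6 put(79), leaving queue <19,79>

linearizable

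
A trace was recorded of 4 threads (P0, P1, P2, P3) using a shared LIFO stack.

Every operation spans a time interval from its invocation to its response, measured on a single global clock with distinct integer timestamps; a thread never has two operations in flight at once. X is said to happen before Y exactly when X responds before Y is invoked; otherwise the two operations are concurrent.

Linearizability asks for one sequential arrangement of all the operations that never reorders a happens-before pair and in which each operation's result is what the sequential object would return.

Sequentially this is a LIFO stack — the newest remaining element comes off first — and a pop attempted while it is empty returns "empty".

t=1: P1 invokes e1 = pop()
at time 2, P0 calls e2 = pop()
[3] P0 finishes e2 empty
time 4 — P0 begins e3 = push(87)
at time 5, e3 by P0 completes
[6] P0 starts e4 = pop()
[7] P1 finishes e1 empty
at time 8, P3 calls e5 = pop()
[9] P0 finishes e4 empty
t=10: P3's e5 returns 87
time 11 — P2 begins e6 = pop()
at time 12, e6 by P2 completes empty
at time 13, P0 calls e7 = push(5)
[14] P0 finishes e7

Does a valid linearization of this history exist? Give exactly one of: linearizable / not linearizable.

a witness: e1, e2, e3, e5, e4, e6, e7
step 1: e1 pop() → empty — stack <>
step 2: e2 pop() → empty — stack <>
step 3: e3 push(87) — stack <87>
step 4: e5 pop() → 87 — stack <>
step 5: e4 pop() → empty — stack <>
step 6: e6 pop() → empty — stack <>
step 7: e7 push(5) — stack <5>

linearizable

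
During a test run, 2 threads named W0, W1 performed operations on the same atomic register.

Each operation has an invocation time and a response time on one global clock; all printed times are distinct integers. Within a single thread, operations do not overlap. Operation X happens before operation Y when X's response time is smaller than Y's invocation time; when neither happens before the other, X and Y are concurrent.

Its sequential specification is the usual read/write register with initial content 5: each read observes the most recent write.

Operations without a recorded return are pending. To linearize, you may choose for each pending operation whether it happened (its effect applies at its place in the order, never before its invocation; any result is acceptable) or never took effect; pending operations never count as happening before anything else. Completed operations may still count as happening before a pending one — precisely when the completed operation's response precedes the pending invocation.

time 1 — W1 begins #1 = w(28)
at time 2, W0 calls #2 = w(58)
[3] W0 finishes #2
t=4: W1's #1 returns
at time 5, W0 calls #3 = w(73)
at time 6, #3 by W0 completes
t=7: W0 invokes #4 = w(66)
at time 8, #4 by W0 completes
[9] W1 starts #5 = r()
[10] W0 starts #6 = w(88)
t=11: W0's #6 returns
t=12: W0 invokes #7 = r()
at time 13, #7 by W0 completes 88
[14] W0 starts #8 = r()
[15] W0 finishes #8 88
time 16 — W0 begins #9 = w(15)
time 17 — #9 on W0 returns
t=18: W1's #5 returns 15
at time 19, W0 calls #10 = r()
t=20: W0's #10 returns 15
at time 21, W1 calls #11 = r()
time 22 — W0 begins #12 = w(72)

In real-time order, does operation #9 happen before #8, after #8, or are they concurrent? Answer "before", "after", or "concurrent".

after

#9 spans [16,17], #8 spans [14,15]
resp(#8)=15 < inv(#9)=16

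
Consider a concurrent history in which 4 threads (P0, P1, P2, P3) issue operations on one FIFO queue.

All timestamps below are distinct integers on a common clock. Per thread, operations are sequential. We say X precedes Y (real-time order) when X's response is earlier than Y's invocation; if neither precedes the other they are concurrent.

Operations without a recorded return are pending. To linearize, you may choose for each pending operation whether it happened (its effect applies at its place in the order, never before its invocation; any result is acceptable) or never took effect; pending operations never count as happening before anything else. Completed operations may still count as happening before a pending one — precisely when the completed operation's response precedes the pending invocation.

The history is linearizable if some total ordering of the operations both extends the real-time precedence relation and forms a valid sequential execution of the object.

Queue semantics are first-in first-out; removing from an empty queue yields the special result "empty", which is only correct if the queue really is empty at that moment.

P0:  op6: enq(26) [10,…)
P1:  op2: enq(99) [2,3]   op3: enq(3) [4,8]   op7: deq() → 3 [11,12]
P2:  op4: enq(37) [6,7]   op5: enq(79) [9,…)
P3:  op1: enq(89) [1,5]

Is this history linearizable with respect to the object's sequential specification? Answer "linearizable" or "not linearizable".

not linearizable

events 1..11 are fine; event 12 — the response of op7 at time 12 — makes the prefix non-linearizable
all 5 real-time-respecting orders fail — 5 completed FIFO queue operations, no legal replay
completion choices over the 2 pending operations (op5, op6) were checked; none helps
one such order, op1, op2, op3, op4, op7 (pending dropped), breaks at step 5 where op7 deq() → 3 is illegal
one such order, op1, op2, op4, op3, op7 (pending dropped), breaks at step 5 where op7 deq() → 3 is illegal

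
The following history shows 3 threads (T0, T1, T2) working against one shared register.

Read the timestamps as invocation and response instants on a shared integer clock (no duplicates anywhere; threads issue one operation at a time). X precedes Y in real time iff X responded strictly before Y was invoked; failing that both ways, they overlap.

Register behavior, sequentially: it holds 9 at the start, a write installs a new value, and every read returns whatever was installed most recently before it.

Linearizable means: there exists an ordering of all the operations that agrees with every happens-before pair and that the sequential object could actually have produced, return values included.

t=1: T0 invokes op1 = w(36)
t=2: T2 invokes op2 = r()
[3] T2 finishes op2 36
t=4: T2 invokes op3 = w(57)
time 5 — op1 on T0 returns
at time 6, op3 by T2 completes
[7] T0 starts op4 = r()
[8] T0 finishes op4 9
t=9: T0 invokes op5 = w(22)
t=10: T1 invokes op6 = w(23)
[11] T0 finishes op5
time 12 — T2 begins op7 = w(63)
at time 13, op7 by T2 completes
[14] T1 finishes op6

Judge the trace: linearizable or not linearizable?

not linearizable

cut after 7 events: linearizable; cut after 8 events (op4 responds, time 8): not linearizable
checked exhaustively: 3 real-time-consistent orders of 4 completed operations, zero legal register replays
take op1, op2, op3, op4: step 4 already fails, because op4 r() → 9 cannot occur there
take op2, op1, op3, op4: step 1 already fails, because op2 r() → 36 cannot occur there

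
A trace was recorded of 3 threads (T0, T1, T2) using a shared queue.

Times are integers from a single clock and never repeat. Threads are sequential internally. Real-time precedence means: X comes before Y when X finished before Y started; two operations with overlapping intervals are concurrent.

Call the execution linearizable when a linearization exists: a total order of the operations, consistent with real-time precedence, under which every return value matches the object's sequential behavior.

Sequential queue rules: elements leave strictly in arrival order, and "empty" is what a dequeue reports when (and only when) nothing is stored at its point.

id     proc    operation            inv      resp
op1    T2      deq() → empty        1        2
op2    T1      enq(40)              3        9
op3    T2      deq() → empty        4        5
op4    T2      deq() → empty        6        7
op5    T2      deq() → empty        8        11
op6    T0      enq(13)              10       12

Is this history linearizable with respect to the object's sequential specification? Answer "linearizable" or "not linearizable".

a witness: op1, op3, op4, op5, op2, op6
after step 1 (op1 deq() → empty): queue <>
after step 2 (op3 deq() → empty): queue <>
after step 3 (op4 deq() → empty): queue <>
after step 4 (op5 deq() → empty): queue <>
after step 5 (op2 enq(40)): queue <40>
after step 6 (op6 enq(13)): queue <40,13>

linearizable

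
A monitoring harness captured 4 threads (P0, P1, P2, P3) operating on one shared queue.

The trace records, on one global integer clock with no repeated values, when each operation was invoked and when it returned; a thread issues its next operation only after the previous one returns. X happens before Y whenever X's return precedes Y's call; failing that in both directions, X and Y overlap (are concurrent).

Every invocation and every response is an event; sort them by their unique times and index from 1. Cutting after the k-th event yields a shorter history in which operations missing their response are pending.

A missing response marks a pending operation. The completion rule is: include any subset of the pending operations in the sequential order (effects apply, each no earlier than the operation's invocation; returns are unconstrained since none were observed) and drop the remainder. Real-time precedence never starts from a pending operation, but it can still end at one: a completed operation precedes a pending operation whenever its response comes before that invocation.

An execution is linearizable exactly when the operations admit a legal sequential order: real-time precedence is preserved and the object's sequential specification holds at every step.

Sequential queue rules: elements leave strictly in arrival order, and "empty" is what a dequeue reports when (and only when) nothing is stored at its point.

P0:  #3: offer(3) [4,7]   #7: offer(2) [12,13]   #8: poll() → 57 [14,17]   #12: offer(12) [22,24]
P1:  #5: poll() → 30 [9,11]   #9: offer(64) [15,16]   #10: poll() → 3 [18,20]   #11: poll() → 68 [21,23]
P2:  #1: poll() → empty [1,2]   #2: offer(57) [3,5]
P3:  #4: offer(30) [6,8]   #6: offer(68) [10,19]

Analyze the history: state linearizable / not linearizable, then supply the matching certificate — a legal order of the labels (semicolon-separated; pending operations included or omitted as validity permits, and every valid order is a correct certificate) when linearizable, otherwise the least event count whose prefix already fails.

already the first 11 events (up to #5's response at time 11) admit no linearization; the first 10 still do
every one of the 3 real-time-consistent orders over 5 completed queue ops fails the sequential spec
no escape via the 1 pending operation (#6): every completion choice fails
one such order, #1, #2, #3, #4, #5 (pending dropped), breaks at step 5 where #5 poll() → 30 is illegal
one such order, #1, #2, #4, #3, #5 (pending dropped), breaks at step 5 where #5 poll() → 30 is illegal

not linearizable — minimal violating prefix: 11 events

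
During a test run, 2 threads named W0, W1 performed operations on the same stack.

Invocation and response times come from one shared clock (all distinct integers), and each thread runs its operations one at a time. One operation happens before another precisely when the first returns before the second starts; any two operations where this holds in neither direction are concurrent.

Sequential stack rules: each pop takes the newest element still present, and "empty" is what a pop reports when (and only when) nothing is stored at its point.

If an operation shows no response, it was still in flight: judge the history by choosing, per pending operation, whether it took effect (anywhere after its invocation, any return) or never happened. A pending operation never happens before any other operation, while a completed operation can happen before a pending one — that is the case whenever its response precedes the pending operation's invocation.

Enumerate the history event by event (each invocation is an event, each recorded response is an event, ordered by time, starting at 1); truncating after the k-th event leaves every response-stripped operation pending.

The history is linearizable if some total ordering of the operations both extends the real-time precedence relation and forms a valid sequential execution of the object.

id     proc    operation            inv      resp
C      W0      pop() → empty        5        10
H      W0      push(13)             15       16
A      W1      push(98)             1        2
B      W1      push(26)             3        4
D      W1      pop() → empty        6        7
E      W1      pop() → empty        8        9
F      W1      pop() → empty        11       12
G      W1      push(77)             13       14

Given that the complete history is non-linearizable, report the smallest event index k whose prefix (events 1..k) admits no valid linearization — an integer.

events 1..6 are linearizable, e.g. via A, B:
after step 1 (A push(98)): stack <98>
after step 2 (B push(26)): stack <98,26>
at event 7 (D's time-7 response) nothing linearizes any more
completion choices over the 1 pending operation (C) were checked; none helps
take A, B, D (pending dropped): step 3 already fails, because D pop() → empty cannot occur there

7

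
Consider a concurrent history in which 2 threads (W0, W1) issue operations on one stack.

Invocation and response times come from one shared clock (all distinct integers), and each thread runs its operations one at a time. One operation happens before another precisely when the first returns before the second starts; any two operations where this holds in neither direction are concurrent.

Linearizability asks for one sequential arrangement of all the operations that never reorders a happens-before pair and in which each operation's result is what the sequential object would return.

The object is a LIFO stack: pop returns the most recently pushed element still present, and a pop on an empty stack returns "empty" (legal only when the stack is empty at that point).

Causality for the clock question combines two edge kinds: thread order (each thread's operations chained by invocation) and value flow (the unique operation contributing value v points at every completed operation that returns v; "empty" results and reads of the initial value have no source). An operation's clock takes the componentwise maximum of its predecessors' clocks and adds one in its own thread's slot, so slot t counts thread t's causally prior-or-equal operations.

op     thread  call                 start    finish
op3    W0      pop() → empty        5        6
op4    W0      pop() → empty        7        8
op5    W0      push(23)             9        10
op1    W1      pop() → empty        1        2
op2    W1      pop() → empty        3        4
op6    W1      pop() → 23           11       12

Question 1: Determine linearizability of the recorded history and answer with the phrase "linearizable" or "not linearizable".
linearizable

witness order: op1, op2, op3, op4, op5, op6
after step 1 (op1 pop() → empty): stack <>
after step 2 (op2 pop() → empty): stack <>
after step 3 (op3 pop() → empty): stack <>
after step 4 (op4 pop() → empty): stack <>
after step 5 (op5 push(23)): stack <23>
after step 6 (op6 pop() → 23): stack <>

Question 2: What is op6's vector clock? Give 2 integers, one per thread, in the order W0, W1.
(3, 3)

no predecessors for op1 (invoked 1): W1 increments from zero → (0, 1)
no predecessors for op3 (invoked 5): W0 increments from zero → (1, 0)
op2, invoked 3, takes VC(op1)=(0, 1) under max, adds 1 for W1 → (0, 2)
op4, invoked 7, takes VC(op3)=(1, 0) under max, adds 1 for W0 → (2, 0)
op5, invoked 9, takes VC(op4)=(2, 0) under max, adds 1 for W0 → (3, 0)
op6, invoked 11, takes VC(op2)=(0, 2), VC(op5)=(3, 0) under max, adds 1 for W1 → (3, 3)
target: VC(op6) = (3, 3)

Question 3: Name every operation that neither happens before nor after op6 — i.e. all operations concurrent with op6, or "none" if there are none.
none

op6 runs from 11 to 12; window-overlapping ops are concurrent
op1 [1,2]: before
op2 [3,4]: before
op3 [5,6]: before
op4 [7,8]: before
op5 [9,10]: before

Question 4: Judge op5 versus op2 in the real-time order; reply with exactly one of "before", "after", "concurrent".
after

op5 spans [9,10], op2 spans [3,4]
resp(op2)=4 < inv(op5)=9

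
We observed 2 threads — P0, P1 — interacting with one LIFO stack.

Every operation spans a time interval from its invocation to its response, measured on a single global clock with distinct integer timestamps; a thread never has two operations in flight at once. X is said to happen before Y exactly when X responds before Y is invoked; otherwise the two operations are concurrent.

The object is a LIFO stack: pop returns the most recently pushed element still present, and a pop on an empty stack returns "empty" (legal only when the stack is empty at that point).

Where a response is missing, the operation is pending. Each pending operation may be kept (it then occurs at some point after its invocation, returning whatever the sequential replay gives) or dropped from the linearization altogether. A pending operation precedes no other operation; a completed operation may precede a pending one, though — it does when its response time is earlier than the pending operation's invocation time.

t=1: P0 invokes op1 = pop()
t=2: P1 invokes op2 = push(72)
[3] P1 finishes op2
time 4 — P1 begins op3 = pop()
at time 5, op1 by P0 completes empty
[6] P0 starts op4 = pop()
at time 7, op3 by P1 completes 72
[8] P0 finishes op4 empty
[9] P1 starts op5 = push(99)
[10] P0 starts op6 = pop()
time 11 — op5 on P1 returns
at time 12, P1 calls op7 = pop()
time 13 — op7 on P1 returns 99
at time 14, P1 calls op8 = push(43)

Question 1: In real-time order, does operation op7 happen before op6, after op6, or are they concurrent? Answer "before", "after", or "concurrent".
op7 spans [12,13], op6 spans [10,…)
the intervals overlap in both directions

concurrent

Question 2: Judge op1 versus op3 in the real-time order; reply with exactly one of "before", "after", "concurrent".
op1 spans [1,5], op3 spans [4,7]
the intervals overlap in both directions

concurrent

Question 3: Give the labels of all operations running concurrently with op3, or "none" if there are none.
op3 runs from 4 to 7; window-overlapping ops are concurrent
op1 [1,5]: concurrent
op2 [2,3]: before
op4 [6,8]: concurrent
op5 [9,11]: after
op6 [10,…): after
op7 [12,13]: after
op8 [14,…): after

op1, op4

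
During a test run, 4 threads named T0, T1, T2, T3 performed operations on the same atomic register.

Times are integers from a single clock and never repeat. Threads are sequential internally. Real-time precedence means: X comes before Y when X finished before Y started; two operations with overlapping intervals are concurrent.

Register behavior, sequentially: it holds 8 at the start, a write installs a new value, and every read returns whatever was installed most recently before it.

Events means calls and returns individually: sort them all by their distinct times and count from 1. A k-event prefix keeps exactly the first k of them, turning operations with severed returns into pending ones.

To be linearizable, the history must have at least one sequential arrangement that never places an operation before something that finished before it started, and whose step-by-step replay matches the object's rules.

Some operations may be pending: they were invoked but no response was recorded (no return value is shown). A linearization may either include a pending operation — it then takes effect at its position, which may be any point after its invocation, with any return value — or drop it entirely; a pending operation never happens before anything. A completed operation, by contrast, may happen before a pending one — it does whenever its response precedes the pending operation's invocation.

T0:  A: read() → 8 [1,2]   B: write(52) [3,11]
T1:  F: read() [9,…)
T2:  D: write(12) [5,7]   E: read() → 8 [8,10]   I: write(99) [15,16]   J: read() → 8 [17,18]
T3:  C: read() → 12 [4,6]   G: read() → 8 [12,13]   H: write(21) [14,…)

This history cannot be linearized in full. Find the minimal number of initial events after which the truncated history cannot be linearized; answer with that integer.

events 1..9 are still linearizable — one witness is A, B, D, C:
step 1: A read() → 8 — value 8
step 2: B write(52) (pending, included) — value 52
step 3: D write(12) — value 12
step 4: C read() → 12 — value 12
at event 10 (E's time-10 response) nothing linearizes any more
every completion of the 2 pending operations (B, F) was checked; none linearizes
e.g. A, C, D, E (pending dropped): illegal at step 2, since C read() → 12 cannot apply there
e.g. A, D, C, E (pending dropped): illegal at step 4, since E read() → 8 cannot apply there

10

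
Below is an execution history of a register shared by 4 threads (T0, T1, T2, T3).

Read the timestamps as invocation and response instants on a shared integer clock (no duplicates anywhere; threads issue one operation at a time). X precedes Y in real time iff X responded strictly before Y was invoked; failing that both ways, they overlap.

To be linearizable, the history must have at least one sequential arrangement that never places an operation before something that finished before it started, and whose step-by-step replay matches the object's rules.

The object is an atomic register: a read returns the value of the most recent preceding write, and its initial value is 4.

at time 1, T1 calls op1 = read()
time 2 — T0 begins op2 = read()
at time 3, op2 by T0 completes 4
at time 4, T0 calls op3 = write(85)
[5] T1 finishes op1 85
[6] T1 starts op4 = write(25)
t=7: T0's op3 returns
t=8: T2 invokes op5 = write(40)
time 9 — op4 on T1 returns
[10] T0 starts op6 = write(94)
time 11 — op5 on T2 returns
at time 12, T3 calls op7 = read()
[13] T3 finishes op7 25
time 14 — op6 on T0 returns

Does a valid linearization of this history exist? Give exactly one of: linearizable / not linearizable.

linearizable

one valid linearization: op2, op3, op1, op5, op4, op7, op6
1. op2 read() → 4, leaving value 4
2. op3 write(85), leaving value 85
3. op1 read() → 85, leaving value 85
4. op5 write(40), leaving value 40
5. op4 write(25), leaving value 25
6. op7 read() → 25, leaving value 25
7. op6 write(94), leaving value 94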